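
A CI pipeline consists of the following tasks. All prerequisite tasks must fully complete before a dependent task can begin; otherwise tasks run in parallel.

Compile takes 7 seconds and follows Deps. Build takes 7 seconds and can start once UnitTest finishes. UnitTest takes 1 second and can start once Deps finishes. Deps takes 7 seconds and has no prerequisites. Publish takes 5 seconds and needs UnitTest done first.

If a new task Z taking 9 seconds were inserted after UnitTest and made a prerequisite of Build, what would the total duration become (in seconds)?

Originally the schedule takes 15 seconds.
With Z inserted, Build now waits for max(UnitTest, Z).
New critical path: Deps→UnitTest→Z→Build = 7+1+9+7 = 24 ⇒ 24 seconds.

24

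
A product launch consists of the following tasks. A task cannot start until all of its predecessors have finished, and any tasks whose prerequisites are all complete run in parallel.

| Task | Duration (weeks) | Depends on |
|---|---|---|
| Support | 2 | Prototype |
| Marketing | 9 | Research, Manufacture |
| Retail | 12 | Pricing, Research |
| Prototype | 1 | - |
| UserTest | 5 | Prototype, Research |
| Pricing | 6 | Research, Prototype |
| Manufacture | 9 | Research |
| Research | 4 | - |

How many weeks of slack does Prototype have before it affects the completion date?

3

Research→Manufacture→Marketing = 4+9+9 = 22 sets the makespan at 22 weeks.
Prototype finishes as early as 1 and must finish by 4.
Slack of Prototype = 3 − 0 = 3 weeks.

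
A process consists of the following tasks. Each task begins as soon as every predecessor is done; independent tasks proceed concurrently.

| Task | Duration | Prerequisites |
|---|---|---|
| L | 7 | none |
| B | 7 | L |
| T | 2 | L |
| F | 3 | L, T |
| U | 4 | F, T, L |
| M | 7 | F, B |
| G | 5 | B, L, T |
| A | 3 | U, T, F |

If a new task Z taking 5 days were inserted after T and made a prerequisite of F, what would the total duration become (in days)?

Originally the process takes 21 days.
With Z inserted, F now waits for max(L, T, Z).
New critical path: L→T→Z→F→U→A = 7+2+5+3+4+3 = 24 ⇒ 24 days.

24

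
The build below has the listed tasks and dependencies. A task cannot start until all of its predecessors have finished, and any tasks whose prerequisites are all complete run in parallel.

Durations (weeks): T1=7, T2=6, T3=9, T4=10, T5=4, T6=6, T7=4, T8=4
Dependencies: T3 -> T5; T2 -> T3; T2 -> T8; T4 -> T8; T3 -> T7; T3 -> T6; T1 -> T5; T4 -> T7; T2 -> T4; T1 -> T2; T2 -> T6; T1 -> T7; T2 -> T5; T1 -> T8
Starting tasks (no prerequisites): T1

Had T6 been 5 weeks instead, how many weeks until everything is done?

27

The binding path is T1→T2→T3→T6 = 7+6+9+6 = 28; finish at 28 weeks.
T6 is on the critical path; changing it to 5 makes that path 27 weeks.
No other chain overtakes it, so the finish is 27 weeks.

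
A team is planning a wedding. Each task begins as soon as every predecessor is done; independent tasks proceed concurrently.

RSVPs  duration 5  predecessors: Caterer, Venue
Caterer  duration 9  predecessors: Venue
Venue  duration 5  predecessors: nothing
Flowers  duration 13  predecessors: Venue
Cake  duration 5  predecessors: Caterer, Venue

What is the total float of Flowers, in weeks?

1

Venue→Caterer→RSVPs = 5+9+5 = 19 sets the makespan at 19 weeks.
Flowers finishes as early as 18 and must finish by 19.
Slack of Flowers = 6 − 5 = 1 week.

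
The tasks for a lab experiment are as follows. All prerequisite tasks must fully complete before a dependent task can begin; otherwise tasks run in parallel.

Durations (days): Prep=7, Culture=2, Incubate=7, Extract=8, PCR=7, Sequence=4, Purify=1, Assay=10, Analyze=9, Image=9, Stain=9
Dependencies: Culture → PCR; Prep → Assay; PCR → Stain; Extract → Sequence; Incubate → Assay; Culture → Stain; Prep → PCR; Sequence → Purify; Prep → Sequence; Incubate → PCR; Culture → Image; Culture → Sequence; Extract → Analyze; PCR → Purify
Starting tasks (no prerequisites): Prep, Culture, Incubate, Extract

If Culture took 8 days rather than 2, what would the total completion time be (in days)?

24

The binding path is Prep→PCR→Stain = 7+7+9 = 23; finish at 23 days.
The longest path through Culture is only 18 days, so Culture has float 5.
The binding chain switches to Culture→PCR→Stain = 8+7+9 = 24; finish 24 days.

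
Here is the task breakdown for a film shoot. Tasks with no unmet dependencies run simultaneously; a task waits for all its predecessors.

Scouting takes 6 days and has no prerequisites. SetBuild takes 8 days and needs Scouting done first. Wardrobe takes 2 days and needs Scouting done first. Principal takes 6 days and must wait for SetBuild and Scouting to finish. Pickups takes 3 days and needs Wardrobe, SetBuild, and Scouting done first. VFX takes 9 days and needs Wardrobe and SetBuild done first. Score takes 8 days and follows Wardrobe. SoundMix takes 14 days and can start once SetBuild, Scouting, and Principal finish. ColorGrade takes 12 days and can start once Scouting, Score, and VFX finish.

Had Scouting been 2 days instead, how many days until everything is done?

31

Baseline: Scouting→SetBuild→VFX→ColorGrade = 6+8+9+12 = 35 → 35 days.
Scouting is on the critical path; changing it to 2 makes that path 31 days.
That remains the longest chain; total 31 days.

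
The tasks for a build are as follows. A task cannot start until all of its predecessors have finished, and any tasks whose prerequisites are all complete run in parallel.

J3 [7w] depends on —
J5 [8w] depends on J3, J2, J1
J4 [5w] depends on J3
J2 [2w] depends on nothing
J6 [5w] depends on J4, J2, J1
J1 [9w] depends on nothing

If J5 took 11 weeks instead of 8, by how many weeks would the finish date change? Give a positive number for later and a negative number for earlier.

The binding path is J1→J5 = 9+8 = 17; finish at 17 weeks.
J5 is on the critical path; changing it to 11 makes that path 20 weeks.
That remains the longest chain; total 20 weeks.
Change in finish: 20 − 17 = +3 weeks.

3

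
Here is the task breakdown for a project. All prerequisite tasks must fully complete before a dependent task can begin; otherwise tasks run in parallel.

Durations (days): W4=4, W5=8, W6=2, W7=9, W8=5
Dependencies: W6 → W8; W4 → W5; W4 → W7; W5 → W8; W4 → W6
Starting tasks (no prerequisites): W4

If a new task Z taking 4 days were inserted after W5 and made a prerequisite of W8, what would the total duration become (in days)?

Originally the project takes 17 days.
With Z inserted, W8 now waits for max(W6, W5, Z).
New critical path: W4→W5→Z→W8 = 4+8+4+5 = 21 ⇒ 21 days.

21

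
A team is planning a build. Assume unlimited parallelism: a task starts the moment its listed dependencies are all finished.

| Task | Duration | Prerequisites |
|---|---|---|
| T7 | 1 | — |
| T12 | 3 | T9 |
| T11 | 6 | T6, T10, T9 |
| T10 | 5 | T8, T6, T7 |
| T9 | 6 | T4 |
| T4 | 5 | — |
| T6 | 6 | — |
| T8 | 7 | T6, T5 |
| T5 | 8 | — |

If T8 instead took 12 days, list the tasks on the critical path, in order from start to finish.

T5, T8, T10, T11

The binding path is T5→T8→T10→T11 = 8+7+5+6 = 26; finish at 26 days.
T8 is on the critical path; changing it to 12 makes that path 31 days.
No other chain overtakes it, so the finish is 31 days.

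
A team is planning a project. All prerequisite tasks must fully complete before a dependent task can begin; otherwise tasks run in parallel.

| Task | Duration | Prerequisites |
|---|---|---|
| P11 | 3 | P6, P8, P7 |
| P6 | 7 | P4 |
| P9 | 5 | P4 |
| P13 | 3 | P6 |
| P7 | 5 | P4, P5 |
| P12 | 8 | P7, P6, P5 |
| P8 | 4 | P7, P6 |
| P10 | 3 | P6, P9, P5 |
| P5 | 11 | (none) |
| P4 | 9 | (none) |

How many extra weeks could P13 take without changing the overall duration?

5

P4→P6→P12 = 9+7+8 = 24 sets the makespan at 24 weeks.
Longest path through P13: 19 weeks (earliest finish 19, latest finish 24).
Float = 24 − 19 = 5.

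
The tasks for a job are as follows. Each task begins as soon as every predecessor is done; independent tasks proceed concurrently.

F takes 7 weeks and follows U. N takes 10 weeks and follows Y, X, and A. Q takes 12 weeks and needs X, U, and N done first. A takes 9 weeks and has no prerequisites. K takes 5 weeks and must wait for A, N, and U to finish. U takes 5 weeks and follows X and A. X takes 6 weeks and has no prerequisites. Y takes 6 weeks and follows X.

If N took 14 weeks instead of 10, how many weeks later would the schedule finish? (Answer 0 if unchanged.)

4

The binding path is X→Y→N→Q = 6+6+10+12 = 34; finish at 34 weeks.
N is on the critical path; changing it to 14 makes that path 38 weeks.
No other chain overtakes it, so the finish is 38 weeks.
Change in finish: 38 − 34 = +4 weeks.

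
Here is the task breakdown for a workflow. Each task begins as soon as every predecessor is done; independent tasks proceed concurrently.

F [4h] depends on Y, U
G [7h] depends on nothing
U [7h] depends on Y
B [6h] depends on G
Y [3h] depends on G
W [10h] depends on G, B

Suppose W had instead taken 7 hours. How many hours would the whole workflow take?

21

Baseline: G→B→W = 7+6+10 = 23 → 23 hours.
Since W is critical, the -3 change carries straight to that chain (now 20 hours).
The binding chain switches to G→Y→U→F = 7+3+7+4 = 21; finish 21 hours.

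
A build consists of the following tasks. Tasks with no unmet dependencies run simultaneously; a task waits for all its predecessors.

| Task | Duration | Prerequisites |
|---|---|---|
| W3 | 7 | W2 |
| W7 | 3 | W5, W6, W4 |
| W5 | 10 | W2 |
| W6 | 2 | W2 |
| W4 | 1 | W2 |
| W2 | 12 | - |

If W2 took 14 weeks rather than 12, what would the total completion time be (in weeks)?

27

Critical path before the change: W2→W5→W7 = 12+10+3 = 25 giving 25 weeks.
Since W2 is critical, the +2 change carries straight to that chain (now 27 weeks).
No other chain overtakes it, so the finish is 27 weeks.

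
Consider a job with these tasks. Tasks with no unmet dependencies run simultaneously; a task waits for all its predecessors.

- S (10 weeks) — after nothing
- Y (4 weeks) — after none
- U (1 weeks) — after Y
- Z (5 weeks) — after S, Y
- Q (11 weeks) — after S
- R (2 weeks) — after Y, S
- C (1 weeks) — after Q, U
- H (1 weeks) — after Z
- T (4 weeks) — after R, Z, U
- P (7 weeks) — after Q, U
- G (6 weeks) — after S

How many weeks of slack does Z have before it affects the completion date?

9

The longest chain is S→Q→P = 10+11+7 = 28; overall finish 28 weeks.
Longest path through Z: 19 weeks (earliest finish 15, latest finish 24).
Float = 28 − 19 = 9.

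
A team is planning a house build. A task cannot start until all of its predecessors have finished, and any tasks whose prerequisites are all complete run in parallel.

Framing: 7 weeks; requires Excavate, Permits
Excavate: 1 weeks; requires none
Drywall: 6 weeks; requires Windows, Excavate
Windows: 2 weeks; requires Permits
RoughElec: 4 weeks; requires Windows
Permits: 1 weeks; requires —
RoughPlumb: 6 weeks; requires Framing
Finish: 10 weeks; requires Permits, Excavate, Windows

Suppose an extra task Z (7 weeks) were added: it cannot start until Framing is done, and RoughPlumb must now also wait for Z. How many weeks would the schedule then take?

21

Originally the schedule takes 14 weeks.
With Z inserted, RoughPlumb now waits for max(Framing, Z).
New critical path: Permits→Framing→Z→RoughPlumb = 1+7+7+6 = 21 ⇒ 21 weeks.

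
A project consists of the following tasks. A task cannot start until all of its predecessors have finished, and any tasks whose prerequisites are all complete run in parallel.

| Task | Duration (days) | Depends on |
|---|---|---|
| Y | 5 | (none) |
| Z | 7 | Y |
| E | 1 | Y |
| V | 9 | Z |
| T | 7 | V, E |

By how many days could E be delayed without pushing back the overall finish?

The longest chain is Y→Z→V→T = 5+7+9+7 = 28; overall finish 28 days.
Longest path through E: 13 days (earliest finish 6, latest finish 21).
Slack of E = 20 − 5 = 15 days.

15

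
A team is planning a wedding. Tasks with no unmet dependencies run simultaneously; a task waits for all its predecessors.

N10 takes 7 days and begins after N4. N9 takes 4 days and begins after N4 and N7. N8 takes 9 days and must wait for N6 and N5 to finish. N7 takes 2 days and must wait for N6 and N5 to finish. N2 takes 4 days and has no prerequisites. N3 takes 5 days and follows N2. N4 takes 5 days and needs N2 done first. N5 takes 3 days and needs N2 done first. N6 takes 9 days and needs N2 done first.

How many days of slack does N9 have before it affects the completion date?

The longest chain is N2→N6→N8 = 4+9+9 = 22; overall finish 22 days.
The longest chain containing N9 totals 19 days.
So N9 can slip 22 − 19 = 3 days.

3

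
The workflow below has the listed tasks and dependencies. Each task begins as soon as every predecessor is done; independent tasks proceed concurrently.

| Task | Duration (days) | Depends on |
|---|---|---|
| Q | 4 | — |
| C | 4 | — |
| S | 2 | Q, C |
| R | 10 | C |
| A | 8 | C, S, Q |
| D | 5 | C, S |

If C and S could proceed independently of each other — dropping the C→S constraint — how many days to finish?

Before: longest chain Q→S→A = 4+2+8 = 14, finish 14.
Dropping C→S doesn't change S's earliest start (4); another predecessor still binds.
The longest chain is now Q→S→A = 4+2+8 = 14, so the workflow takes 14 days.

14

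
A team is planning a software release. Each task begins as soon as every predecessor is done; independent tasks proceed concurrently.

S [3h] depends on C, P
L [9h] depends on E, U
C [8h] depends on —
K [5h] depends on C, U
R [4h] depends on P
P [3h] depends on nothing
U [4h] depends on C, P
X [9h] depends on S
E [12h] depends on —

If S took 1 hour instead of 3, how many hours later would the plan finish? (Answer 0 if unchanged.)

0

The binding path is E→L = 12+9 = 21; finish at 21 hours.
S has 1 hour of float (longest path through it is 20).
No other chain overtakes it, so the finish is 21 hours.
Change in finish: 21 − 21 = +0 hours.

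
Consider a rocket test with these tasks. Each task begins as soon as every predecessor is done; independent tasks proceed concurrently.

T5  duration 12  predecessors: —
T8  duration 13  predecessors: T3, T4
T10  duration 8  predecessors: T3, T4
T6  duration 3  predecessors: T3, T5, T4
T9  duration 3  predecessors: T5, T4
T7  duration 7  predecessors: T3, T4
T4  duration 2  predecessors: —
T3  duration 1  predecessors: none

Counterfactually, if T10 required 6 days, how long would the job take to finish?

15

Baseline: T4→T8 = 2+13 = 15 → 15 days.
T10 has 5 days of float (longest path through it is 10).
The critical path is still T4→T8; finish is now 15 days.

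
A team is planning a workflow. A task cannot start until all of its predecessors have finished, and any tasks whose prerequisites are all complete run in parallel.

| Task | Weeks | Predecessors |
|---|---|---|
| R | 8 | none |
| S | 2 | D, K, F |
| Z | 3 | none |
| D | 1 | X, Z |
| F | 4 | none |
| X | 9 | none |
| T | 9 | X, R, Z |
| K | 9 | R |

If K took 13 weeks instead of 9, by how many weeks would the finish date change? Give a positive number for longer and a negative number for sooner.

4

The binding path is R→K→S = 8+9+2 = 19; finish at 19 weeks.
K is on the critical path; changing it to 13 makes that path 23 weeks.
That remains the longest chain; total 23 weeks.
Change in finish: 23 − 19 = +4 weeks.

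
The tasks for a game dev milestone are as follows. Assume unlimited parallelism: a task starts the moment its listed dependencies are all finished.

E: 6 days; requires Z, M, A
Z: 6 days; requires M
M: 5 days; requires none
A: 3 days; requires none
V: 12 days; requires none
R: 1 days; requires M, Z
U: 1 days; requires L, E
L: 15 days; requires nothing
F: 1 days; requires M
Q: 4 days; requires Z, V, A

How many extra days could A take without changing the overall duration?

Critical path: M→Z→E→U = 5+6+6+1 = 18, so the finish is 18 days.
Longest path through A: 10 days (earliest finish 3, latest finish 11).
Float = 18 − 10 = 8.

8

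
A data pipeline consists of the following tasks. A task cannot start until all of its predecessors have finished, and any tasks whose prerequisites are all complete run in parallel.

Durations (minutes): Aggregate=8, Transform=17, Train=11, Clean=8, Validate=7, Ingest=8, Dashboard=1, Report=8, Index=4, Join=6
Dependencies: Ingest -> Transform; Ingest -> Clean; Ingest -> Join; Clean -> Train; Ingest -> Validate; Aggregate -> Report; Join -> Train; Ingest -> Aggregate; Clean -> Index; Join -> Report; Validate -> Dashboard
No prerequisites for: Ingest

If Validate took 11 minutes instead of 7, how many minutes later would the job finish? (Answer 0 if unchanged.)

The binding path is Ingest→Clean→Train = 8+8+11 = 27; finish at 27 minutes.
Validate has 11 minutes of float (longest path through it is 16).
That remains the longest chain; total 27 minutes.
Change in finish: 27 − 27 = +0 minutes.

0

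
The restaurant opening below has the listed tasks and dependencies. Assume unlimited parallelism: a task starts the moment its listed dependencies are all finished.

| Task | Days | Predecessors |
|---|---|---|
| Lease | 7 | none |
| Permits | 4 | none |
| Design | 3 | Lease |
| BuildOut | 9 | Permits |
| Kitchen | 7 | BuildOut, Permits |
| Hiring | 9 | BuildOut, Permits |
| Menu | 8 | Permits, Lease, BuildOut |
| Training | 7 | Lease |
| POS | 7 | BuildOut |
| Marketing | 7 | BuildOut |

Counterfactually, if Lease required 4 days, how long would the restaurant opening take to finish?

The binding path is Permits→BuildOut→Hiring = 4+9+9 = 22; finish at 22 days.
Lease has 7 days of float (longest path through it is 15).
No other chain overtakes it, so the finish is 22 days.

22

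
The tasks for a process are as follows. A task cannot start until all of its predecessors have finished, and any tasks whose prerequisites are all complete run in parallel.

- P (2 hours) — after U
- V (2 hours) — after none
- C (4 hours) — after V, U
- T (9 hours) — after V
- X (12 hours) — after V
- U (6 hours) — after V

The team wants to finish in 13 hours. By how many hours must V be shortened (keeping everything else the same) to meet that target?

1

Current finish: 14 hours; target: 13.
V is on every critical path, so each hour cut from V cuts the finish by one (this holds down to a finish of 13).
Need 14 − 13 = 1 hour off V → V becomes 1 hour, finish becomes 13.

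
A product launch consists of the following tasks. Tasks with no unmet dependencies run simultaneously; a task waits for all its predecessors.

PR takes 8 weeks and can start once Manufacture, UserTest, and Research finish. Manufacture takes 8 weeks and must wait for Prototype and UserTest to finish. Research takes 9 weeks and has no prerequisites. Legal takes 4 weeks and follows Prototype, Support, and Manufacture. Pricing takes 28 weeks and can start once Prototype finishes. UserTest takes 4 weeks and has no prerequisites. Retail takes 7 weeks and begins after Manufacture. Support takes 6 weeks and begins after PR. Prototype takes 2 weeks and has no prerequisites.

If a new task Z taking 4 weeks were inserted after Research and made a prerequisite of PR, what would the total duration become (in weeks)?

31

Originally the job takes 30 weeks.
With Z inserted, PR now waits for max(Manufacture, UserTest, Research, Z).
New critical path: Research→Z→PR→Support→Legal = 9+4+8+6+4 = 31 ⇒ 31 weeks.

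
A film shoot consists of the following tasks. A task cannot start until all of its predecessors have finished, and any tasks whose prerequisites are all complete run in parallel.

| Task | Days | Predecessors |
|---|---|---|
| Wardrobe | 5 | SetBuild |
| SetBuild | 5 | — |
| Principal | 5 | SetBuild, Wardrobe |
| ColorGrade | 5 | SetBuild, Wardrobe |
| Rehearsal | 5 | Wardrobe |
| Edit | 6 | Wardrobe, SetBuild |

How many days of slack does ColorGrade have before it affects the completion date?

The longest chain is SetBuild→Wardrobe→Edit = 5+5+6 = 16; overall finish 16 days.
The longest chain containing ColorGrade totals 15 days.
Slack of ColorGrade = 11 − 10 = 1 day.

1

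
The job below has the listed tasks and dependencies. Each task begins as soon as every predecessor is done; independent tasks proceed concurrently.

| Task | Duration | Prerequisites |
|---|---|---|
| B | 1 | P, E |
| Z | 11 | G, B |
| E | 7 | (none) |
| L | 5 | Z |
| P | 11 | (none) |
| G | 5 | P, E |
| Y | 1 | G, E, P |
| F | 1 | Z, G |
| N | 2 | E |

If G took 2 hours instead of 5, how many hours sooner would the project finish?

3

Actual critical path: P→G→Z→L = 11+5+11+5 = 32 ⇒ 32 hours.
G is on the critical path; changing it to 2 makes that path 29 hours.
No other chain overtakes it, so the finish is 29 hours.
Change in finish: 29 − 32 = -3 hours.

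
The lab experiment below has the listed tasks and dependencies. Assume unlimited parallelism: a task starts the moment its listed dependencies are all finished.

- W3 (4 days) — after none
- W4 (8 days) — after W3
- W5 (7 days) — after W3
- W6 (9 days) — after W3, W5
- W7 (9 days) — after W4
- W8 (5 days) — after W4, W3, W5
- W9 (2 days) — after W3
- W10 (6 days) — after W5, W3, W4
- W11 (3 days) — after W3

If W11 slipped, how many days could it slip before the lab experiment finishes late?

The longest chain is W3→W4→W7 = 4+8+9 = 21; overall finish 21 days.
W11 finishes as early as 7 and must finish by 21.
Slack of W11 = 18 − 4 = 14 days.

14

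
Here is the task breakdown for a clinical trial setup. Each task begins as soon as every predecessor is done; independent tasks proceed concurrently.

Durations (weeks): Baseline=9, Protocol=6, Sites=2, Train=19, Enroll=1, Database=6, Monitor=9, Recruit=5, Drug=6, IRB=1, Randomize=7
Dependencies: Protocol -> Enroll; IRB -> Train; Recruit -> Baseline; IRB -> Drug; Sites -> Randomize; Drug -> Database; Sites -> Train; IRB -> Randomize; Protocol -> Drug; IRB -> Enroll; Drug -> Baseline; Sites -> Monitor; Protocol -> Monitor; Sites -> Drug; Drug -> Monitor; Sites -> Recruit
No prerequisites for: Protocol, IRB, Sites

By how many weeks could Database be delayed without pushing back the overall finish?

Critical path: Protocol→Drug→Baseline = 6+6+9 = 21, so the finish is 21 weeks.
The longest chain containing Database totals 18 weeks.
Float = 21 − 18 = 3.

3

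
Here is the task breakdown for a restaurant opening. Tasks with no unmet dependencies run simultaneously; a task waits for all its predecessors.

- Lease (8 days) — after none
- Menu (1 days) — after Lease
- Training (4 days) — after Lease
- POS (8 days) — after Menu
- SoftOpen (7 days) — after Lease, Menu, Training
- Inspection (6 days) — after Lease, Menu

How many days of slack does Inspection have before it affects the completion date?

Critical path: Lease→Training→SoftOpen = 8+4+7 = 19, so the finish is 19 days.
Longest path through Inspection: 15 days (earliest finish 15, latest finish 19).
Slack of Inspection = 13 − 9 = 4 days.

4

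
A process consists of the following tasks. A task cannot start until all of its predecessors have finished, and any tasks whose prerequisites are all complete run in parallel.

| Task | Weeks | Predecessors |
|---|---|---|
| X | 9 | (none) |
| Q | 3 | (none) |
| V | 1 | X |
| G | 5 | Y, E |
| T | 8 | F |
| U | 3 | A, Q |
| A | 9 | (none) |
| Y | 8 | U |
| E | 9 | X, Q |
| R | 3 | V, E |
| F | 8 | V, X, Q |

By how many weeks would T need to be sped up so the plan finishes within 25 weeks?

Current finish: 26 weeks; target: 25.
T is on every critical path, so each week cut from T cuts the finish by one (this holds down to a finish of 25).
Need 26 − 25 = 1 week off T → T becomes 7 weeks, finish becomes 25.

1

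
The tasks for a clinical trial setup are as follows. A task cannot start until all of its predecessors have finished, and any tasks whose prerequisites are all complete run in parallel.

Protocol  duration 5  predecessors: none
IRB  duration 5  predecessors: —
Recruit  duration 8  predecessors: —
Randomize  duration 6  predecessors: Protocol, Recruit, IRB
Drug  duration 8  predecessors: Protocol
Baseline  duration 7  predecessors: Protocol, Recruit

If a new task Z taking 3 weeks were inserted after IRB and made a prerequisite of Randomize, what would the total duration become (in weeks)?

15

Originally the plan takes 15 weeks.
With Z inserted, Randomize now waits for max(Protocol, Recruit, IRB, Z).
New critical path: Recruit→Baseline = 8+7 = 15 ⇒ 15 weeks.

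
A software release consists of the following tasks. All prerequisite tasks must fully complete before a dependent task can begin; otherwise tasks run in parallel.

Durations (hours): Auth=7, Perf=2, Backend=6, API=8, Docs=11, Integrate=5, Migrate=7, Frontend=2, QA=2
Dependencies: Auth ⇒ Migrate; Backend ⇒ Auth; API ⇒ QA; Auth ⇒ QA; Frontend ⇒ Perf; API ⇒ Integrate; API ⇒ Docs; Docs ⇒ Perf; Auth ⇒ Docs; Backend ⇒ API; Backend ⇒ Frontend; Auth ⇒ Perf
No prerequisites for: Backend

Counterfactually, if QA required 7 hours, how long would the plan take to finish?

Critical path before the change: Backend→API→Docs→Perf = 6+8+11+2 = 27 giving 27 hours.
QA is off the critical path — its longest chain is 16 hours, giving 11 of slack.
No other chain overtakes it, so the finish is 27 hours.

27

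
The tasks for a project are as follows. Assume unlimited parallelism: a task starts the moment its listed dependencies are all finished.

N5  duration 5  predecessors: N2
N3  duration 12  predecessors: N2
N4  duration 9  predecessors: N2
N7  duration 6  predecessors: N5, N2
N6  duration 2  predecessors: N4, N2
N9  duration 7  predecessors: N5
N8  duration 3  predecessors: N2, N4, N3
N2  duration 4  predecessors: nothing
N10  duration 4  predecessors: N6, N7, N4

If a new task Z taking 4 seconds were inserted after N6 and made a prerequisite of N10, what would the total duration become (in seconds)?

23

Originally the job takes 19 seconds.
With Z inserted, N10 now waits for max(N6, N7, N4, Z).
New critical path: N2→N4→N6→Z→N10 = 4+9+2+4+4 = 23 ⇒ 23 seconds.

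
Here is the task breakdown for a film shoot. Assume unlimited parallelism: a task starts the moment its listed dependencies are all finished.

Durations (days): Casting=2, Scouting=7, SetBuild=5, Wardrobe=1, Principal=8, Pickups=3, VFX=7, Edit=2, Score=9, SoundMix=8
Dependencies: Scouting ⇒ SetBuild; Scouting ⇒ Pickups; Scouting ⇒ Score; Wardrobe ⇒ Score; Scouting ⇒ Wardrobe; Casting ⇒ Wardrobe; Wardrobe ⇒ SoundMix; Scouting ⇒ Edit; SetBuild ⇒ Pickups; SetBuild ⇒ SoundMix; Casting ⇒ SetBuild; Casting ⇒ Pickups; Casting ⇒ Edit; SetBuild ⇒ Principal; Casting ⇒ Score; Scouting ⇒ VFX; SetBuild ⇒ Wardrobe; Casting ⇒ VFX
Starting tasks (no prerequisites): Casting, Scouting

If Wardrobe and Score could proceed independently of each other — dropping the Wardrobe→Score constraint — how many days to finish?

21

Original critical path: Scouting→SetBuild→Wardrobe→Score = 7+5+1+9 = 22 ⇒ 22 days.
Without Wardrobe→Score, Score's earliest start moves from 13 to 7.
New critical path: Scouting→SetBuild→Wardrobe→SoundMix = 7+5+1+8 = 21 ⇒ 21 days.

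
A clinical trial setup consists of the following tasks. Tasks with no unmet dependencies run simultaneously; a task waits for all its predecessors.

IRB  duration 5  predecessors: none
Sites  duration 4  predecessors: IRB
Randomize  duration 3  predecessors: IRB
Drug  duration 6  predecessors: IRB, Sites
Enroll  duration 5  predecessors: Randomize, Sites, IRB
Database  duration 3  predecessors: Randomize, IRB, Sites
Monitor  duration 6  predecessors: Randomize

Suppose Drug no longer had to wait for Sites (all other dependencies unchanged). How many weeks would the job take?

Before: longest chain IRB→Sites→Drug = 5+4+6 = 15, finish 15.
Without Sites→Drug, Drug's earliest start moves from 9 to 5.
New critical path: IRB→Sites→Enroll = 5+4+5 = 14 ⇒ 14 weeks.

14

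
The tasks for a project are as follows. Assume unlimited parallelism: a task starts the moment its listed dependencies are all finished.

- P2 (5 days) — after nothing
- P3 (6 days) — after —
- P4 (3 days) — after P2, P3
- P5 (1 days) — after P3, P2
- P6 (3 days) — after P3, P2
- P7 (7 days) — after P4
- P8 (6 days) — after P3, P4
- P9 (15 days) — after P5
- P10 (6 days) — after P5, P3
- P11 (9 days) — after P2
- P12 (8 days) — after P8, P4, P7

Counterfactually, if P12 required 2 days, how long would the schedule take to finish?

Critical path before the change: P3→P4→P7→P12 = 6+3+7+8 = 24 giving 24 days.
P12 lies on that path, so at 2 days the path becomes 18 days.
The binding chain switches to P3→P5→P9 = 6+1+15 = 22; finish 22 days.

22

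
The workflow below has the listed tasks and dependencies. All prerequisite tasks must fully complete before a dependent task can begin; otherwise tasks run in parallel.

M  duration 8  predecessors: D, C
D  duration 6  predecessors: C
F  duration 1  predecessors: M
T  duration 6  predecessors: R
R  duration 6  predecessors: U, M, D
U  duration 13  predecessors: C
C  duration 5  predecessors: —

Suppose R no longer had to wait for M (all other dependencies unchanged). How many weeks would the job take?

Before: longest chain C→D→M→R→T = 5+6+8+6+6 = 31, finish 31.
Without M→R, R's earliest start moves from 19 to 18.
After: C→U→R→T = 5+13+6+6 = 30 → 30 weeks.

30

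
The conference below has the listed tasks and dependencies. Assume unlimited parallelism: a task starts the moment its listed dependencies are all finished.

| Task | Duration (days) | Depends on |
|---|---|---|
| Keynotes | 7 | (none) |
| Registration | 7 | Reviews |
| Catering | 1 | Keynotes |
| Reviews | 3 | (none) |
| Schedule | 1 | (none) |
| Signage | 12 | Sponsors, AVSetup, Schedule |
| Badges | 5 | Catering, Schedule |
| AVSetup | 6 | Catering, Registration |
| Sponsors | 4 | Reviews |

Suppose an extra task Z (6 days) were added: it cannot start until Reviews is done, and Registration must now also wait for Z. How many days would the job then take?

34

Originally the job takes 28 days.
With Z inserted, Registration now waits for max(Reviews, Z).
New critical path: Reviews→Z→Registration→AVSetup→Signage = 3+6+7+6+12 = 34 ⇒ 34 days.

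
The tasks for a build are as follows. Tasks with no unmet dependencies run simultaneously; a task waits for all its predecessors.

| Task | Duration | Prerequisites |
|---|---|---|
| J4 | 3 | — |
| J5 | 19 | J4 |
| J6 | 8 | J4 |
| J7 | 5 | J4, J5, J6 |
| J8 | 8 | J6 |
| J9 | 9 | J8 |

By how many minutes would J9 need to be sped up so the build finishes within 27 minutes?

Current finish: 28 minutes; target: 27.
J9 is on every critical path, so each minute cut from J9 cuts the finish by one (this holds down to a finish of 27).
Need 28 − 27 = 1 minute off J9 → J9 becomes 8 minutes, finish becomes 27.

1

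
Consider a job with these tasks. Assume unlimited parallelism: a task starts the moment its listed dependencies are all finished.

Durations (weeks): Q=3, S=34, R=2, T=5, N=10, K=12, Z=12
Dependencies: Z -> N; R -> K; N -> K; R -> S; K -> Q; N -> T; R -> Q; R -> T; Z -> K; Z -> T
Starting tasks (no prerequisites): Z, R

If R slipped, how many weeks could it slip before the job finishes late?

1

The longest chain is Z→N→K→Q = 12+10+12+3 = 37; overall finish 37 weeks.
The longest chain containing R totals 36 weeks.
Float = 37 − 36 = 1.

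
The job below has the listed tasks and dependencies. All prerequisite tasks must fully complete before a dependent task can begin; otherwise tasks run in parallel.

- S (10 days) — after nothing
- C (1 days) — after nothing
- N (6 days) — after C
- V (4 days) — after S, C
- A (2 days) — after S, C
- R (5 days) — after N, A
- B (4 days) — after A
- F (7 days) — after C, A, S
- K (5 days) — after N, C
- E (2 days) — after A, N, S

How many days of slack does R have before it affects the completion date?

2

The longest chain is S→A→F = 10+2+7 = 19; overall finish 19 days.
R finishes as early as 17 and must finish by 19.
Float = 19 − 17 = 2.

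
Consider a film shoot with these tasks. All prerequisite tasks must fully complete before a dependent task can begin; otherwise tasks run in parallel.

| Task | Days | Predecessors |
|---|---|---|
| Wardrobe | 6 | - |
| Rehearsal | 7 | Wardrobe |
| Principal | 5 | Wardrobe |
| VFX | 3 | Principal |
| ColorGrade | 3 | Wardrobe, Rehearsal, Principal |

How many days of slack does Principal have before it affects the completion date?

2

Wardrobe→Rehearsal→ColorGrade = 6+7+3 = 16 sets the makespan at 16 days.
The longest chain containing Principal totals 14 days.
Float = 16 − 14 = 2.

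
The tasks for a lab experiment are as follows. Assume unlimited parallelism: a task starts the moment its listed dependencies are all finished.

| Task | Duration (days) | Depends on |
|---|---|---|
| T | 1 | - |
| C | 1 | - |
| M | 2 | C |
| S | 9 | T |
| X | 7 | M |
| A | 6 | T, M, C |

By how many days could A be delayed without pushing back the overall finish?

Critical path: T→S = 1+9 = 10, so the finish is 10 days.
A finishes as early as 9 and must finish by 10.
So A can slip 10 − 9 = 1 day.

1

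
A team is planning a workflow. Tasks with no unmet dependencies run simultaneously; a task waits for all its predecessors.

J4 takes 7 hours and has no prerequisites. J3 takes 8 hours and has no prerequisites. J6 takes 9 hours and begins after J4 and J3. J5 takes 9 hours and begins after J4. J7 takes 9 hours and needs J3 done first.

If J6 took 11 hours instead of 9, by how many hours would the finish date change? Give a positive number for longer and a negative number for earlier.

2

The binding path is J3→J6 = 8+9 = 17; finish at 17 hours.
Since J6 is critical, the +2 change carries straight to that chain (now 19 hours).
The critical path is still J3→J6; finish is now 19 hours.
Change in finish: 19 − 17 = +2 hours.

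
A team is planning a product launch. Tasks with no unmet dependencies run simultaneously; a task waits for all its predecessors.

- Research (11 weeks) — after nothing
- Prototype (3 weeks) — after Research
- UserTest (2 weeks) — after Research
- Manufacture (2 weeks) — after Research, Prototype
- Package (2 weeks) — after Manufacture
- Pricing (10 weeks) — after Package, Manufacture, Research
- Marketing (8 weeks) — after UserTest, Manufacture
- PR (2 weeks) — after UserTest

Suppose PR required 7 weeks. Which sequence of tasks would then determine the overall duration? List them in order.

Actual critical path: Research→Prototype→Manufacture→Package→Pricing = 11+3+2+2+10 = 28 ⇒ 28 weeks.
The longest path through PR is only 15 weeks, so PR has float 13.
That remains the longest chain; total 28 weeks.

Research, Prototype, Manufacture, Package, Pricing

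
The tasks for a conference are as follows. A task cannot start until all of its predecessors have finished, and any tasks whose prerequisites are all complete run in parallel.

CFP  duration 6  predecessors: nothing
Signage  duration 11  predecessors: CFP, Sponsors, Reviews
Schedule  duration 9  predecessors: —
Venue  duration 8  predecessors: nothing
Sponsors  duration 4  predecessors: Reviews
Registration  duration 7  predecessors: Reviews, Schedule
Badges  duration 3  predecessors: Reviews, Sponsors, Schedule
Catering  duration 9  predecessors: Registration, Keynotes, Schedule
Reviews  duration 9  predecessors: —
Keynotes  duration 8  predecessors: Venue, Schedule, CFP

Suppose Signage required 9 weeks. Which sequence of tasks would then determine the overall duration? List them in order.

Actual critical path: Schedule→Keynotes→Catering = 9+8+9 = 26 ⇒ 26 weeks.
The longest path through Signage is only 24 weeks, so Signage has float 2.
That remains the longest chain; total 26 weeks.

Schedule, Keynotes, Catering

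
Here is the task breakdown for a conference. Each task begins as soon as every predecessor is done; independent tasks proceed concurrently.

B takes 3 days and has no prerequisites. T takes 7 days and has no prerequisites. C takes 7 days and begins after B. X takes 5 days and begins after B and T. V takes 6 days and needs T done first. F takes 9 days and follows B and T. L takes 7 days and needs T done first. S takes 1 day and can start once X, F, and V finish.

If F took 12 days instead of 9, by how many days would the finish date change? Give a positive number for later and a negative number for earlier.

Actual critical path: T→F→S = 7+9+1 = 17 ⇒ 17 days.
Since F is critical, the +3 change carries straight to that chain (now 20 days).
No other chain overtakes it, so the finish is 20 days.
Change in finish: 20 − 17 = +3 days.

3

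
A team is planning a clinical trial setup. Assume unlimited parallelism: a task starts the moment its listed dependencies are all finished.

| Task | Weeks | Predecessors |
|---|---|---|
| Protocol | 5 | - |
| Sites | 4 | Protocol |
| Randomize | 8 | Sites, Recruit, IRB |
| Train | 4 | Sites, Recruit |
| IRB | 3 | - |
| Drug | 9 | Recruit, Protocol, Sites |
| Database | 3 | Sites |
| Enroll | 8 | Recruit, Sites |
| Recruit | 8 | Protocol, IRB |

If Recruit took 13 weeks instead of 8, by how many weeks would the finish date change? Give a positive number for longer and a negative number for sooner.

5

The binding path is Protocol→Recruit→Drug = 5+8+9 = 22; finish at 22 weeks.
Recruit is on the critical path; changing it to 13 makes that path 27 weeks.
No other chain overtakes it, so the finish is 27 weeks.
Change in finish: 27 − 22 = +5 weeks.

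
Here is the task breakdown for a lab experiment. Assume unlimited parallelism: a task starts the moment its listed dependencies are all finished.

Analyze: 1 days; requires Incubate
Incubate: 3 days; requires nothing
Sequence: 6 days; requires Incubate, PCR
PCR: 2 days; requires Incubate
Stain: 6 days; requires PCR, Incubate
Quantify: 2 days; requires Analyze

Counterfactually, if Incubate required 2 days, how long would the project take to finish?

10

Critical path before the change: Incubate→PCR→Sequence = 3+2+6 = 11 giving 11 days.
Incubate is on the critical path; changing it to 2 makes that path 10 days.
No other chain overtakes it, so the finish is 10 days.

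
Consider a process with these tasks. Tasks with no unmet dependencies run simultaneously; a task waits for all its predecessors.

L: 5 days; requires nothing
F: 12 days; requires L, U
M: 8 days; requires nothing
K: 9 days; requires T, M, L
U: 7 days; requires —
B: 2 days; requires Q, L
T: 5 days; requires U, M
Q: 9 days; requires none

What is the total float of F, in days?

The longest chain is M→T→K = 8+5+9 = 22; overall finish 22 days.
F finishes as early as 19 and must finish by 22.
Float = 22 − 19 = 3.

3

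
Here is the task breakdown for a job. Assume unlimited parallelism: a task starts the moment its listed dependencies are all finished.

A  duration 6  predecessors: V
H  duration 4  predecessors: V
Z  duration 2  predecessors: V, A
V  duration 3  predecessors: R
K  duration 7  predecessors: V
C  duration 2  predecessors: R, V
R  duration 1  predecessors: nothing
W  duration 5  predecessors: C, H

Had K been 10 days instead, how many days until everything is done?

14

Baseline: R→V→H→W = 1+3+4+5 = 13 → 13 days.
K has 2 days of float (longest path through it is 11).
The binding chain switches to R→V→K = 1+3+10 = 14; finish 14 days.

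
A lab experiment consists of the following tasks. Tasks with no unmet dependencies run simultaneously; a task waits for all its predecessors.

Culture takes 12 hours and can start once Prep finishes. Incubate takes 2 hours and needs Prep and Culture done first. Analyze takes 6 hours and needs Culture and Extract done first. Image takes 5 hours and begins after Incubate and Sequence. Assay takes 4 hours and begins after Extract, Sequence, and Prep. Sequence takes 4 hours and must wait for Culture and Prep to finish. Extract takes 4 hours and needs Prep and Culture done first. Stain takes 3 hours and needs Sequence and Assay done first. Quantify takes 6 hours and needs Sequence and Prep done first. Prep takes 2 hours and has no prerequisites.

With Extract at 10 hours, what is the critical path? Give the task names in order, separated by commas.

The binding path is Prep→Culture→Extract→Assay→Stain = 2+12+4+4+3 = 25; finish at 25 hours.
Since Extract is critical, the +6 change carries straight to that chain (now 31 hours).
That remains the longest chain; total 31 hours.

Prep, Culture, Extract, Assay, Stain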